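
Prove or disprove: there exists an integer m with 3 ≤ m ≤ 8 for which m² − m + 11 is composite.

No, no such integer m in that range exists.

The values for m = 3, 4, …, 8 are 17, 23, 31, 41, 53, 67, and each of these is prime.
So no value in the range makes the expression composite.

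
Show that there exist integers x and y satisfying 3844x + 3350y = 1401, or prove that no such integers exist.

gcd(3844, 3350) = 2, so every integer of the form 3844x + 3350y is a multiple of 2.
But 1401 = 2·700 + 1, so 2 ∤ 1401.
Hence no integers x, y satisfy the equation.

No such integers exist.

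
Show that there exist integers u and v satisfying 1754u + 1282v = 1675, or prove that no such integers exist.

No, no such integers exist.

Any value of 1754u + 1282v is a multiple of gcd(1754, 1282) = 2.
But 1675 is not a multiple of 2 (it leaves remainder 1).
Therefore 1754u + 1282v = 1675 has no solution in integers.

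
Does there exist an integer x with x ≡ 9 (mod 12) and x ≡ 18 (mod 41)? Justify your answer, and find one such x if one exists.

The moduli 12 and 41 are coprime, so by the Chinese Remainder Theorem a unique solution modulo 492 exists.
Any solution of the first congruence is x = 9 + 12t; substituting into the second, 12t ≡ 18 − 9 ≡ 9 (mod 41).
Invert 12 mod 41 by the Euclidean algorithm: 41 = 3·12 + 5, 12 = 2·5 + 2, 5 = 2·2 + 1, 2 = 2·1 + 0; back-substituting, 1 = 5 − 2·2 = 5 − 2·(12 − 2·5) = −2·12 + 5·5 = −2·12 + 5·(41 − 3·12) = 5·41 − 17·12. Hence 12·(-17) ≡ 1, so 12⁻¹ ≡ -17 ≡ 24 (mod 41).
Multiplying by 24: t ≡ 24·9 = 216 ≡ 11 (mod 41).
Taking t = 11 gives x = 9 + 12·11 = 141.
Indeed 141 ≡ 9 (mod 12) and 141 ≡ 18 (mod 41).

x = 141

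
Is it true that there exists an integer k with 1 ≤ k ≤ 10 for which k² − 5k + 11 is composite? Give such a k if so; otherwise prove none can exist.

At k = 7: 7² − 5·7 + 11 = 25 = 5·5, which is composite.

k = 7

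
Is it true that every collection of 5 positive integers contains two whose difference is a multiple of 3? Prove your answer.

Yes, this is always true.

Partition the integers by their residue mod 3; there are 3 classes.
Since 5 > 3, two of the 5 integers must share a residue class by the pigeonhole principle; call them a and b.
Then a ≡ b (mod 3), i.e. 3 ∣ (a − b).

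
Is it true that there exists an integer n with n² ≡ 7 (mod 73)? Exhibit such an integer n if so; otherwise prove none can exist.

Apply Euler's criterion with the prime 73: 7 is a quadratic residue iff 7^36 ≡ 1 (mod 73), and a non-residue iff it is ≡ −1.
Squaring successively (mod 73): 7^2 = 49 ≡ 49; 7^4 ≡ 49² = 2401 ≡ 65; 7^8 ≡ 65² = 4225 ≡ 64; 7^16 ≡ 64² = 4096 ≡ 8; 7^32 ≡ 8² = 64 ≡ 64.
Since 36 = 32 + 4, 7^36 ≡ 64 · 65; multiplying out mod 73: 64·65 = 4160 ≡ 72. Thus 7^36 ≡ 72 ≡ −1 (mod 73).
By Euler's criterion 7 is a quadratic non-residue mod 73: no n satisfies n² ≡ 7 (mod 73).

No, no such integer exists.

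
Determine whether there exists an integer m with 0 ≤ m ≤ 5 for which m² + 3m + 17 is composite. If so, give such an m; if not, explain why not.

m = 5

At m = 5: 5² + 3·5 + 17 = 57 = 3·19, which is composite.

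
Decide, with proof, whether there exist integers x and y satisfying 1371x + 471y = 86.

No such integers exist.

gcd(1371, 471) = 3, so every integer of the form 1371x + 471y is a multiple of 3.
But 86 is not a multiple of 3 (it leaves remainder 2).
Therefore 1371x + 471y = 86 has no solution in integers.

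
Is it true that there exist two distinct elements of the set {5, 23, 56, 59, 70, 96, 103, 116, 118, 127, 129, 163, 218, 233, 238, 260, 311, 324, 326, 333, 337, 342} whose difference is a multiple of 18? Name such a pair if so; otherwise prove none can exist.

Yes: 5 and 23.

Reduce each element mod 18: 5↦5, 23↦5, 56↦2, 59↦5, 70↦16, 96↦6, 103↦13, 116↦8, 118↦10, 127↦1, 129↦3, 163↦1, 218↦2, 233↦17, 238↦4, 260↦8, 311↦5, 324↦0, 326↦2, 333↦9, 337↦13, 342↦0. The residue 5 repeats (at 5 and 23), and 23 − 5 = 18 = 1·18.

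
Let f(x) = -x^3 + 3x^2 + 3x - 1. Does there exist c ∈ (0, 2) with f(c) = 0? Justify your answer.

f(0) = -1 and f(2) = 9, which have opposite signs.
As a polynomial, f is continuous on every closed interval.
So by the Intermediate Value Theorem there is a c strictly between 0 and 2 with f(c) = 0.

Such a root exists.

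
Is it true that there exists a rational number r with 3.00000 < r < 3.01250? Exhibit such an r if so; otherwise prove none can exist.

Look for a denominator N such that an integer falls strictly between N·3.00000 and N·3.01250. N = 81 works: 81·3.00000 = 243.00000 < 244 < 244.01250 = 81·3.01250.
Hence 244/81 is a rational number with 3.00000 < 244/81 < 3.01250.

r = 244/81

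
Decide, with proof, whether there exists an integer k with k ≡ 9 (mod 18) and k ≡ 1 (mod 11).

Since 18 and 11 share no common factor, CRT says the pair of congruences has a solution (unique mod 198).
Any solution of the first congruence is k = 9 + 18t; substituting into the second, 18t ≡ 1 − 9 ≡ 3 (mod 11).
18 ≡ 7 (mod 11), so this reads 7t ≡ 3 (mod 11). To invert 7 modulo 11: 11 = 1·7 + 4, 7 = 1·4 + 3, 4 = 1·3 + 1, 3 = 3·1 + 0, and unwinding, 1 = 4 − 1·3 = 4 − (7 − 1·4) = −7 + 2·4 = −7 + 2·(11 − 1·7) = 2·11 − 3·7. Thus 7⁻¹ ≡ -3 ≡ 8 (mod 11).
Multiplying by 8: t ≡ 8·3 = 24 ≡ 2 (mod 11).
Taking t = 2 gives k = 9 + 18·2 = 45.
Check: 45 mod 18 = 9, 45 mod 11 = 1. ✓

k = 45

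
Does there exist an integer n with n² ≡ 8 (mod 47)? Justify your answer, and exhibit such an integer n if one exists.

n = 14

Take n = 14. Then 14² = 196 = 4·47 + 8, so 14² ≡ 8 (mod 47).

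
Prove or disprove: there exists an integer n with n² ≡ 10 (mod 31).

n = 17

Take n = 17. Then 17² = 289 = 9·31 + 10, so 17² ≡ 10 (mod 31).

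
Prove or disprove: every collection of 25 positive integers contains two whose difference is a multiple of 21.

Yes.

Each integer lies in one of the 21 residue classes modulo 21.
Placing 25 integers into 21 classes, some class receives at least two — say a and b.
Their difference a − b is then a multiple of 21.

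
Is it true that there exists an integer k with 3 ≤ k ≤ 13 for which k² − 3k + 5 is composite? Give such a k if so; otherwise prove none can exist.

k = 11

At k = 11: 11² − 3·11 + 5 = 93 = 3·31, which is composite.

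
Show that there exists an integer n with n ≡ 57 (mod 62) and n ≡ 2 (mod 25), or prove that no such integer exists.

Since 62 and 25 share no common factor, CRT says the pair of congruences has a solution (unique mod 1550).
Any solution of the first congruence is n = 57 + 62t; substituting into the second, 62t ≡ 2 − 57 ≡ 20 (mod 25).
62 ≡ 12 (mod 25), so this reads 12t ≡ 20 (mod 25). Since 12·23 = 276 = 11·25 + 1, the inverse of 12 mod 25 is 23.
Therefore t ≡ 23·20 = 460 ≡ 10 (mod 25).
With t = 10: n = 57 + 62·10 = 677.
Verify: 677 = 10·62 + 57 and 677 = 27·25 + 2. ✓

n = 677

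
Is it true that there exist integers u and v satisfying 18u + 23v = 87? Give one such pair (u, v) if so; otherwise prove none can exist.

u = 1, v = 3

Since gcd(18, 23) = 1, every integer is an integer combination of 18 and 23.
Dividing repeatedly: 23 = 1·18 + 5, 18 = 3·5 + 3, 5 = 1·3 + 2, 3 = 1·2 + 1, 2 = 2·1 + 0.
Unwinding: 1 = 3 − 1·2 = 3 − (5 − 1·3) = −5 + 2·3 = −5 + 2·(18 − 3·5) = 2·18 − 7·5 = 2·18 − 7·(23 − 1·18) = −7·23 + 9·18, i.e. 18·9 + 23·(-7) = 1.
Scaling by 87 gives the particular solution (u, v) = (783, -609).
Subtracting 34·23 from u and adding 34·18 to v gives the tidier solution (1, 3).
Check: 18·1 + 23·3 = 18 + 69 = 87. ✓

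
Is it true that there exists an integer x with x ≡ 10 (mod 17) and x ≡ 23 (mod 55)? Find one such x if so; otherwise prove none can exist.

Since 17 and 55 share no common factor, CRT says the pair of congruences has a solution (unique mod 935).
Any solution of the first congruence is x = 10 + 17t; substituting into the second, 17t ≡ 23 − 10 ≡ 13 (mod 55).
To invert 17 modulo 55: 55 = 3·17 + 4, 17 = 4·4 + 1, 4 = 4·1 + 0, and unwinding, 1 = 17 − 4·4 = 17 − 4·(55 − 3·17) = −4·55 + 13·17. Thus 17⁻¹ ≡ 13 (mod 55).
Multiplying by 13: t ≡ 13·13 = 169 ≡ 4 (mod 55).
With t = 4: x = 10 + 17·4 = 78.
Indeed 78 ≡ 10 (mod 17) and 78 ≡ 23 (mod 55).

x = 78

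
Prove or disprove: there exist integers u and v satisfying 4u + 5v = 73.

Since gcd(4, 5) = 1, every integer is an integer combination of 4 and 5.
Run the Euclidean algorithm on 5 and 4: 5 = 1·4 + 1, 4 = 4·1 + 0.
Back-substituting, 1 = 5 − 1·4; that is, 4·(-1) + 5·1 = 1.
Times 73: 4·(-73) + 5·73 = 73, so (-73, 73) solves it.
Adding 15·5 to u and subtracting 15·4 from v gives the tidier solution (2, 13).
Check: 4·2 + 5·13 = 8 + 65 = 73. ✓

u = 2, v = 13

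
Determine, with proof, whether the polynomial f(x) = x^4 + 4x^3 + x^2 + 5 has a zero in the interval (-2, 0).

Such a root exists.

f(-2) = -7 and f(0) = 5, which have opposite signs.
As a polynomial, f is continuous on every closed interval.
By the Intermediate Value Theorem f must vanish at some point of (-2, 0).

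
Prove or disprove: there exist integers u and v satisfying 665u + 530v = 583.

Any value of 665u + 530v is a multiple of gcd(665, 530) = 5.
But 583 = 5·116 + 3, so 5 ∤ 583.
So the equation is unsolvable over ℤ.

No, no such integers exist.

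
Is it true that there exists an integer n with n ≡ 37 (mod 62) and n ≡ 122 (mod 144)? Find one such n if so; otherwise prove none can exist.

gcd(62, 144) = 2. If n ≡ 37 (mod 62) and n ≡ 122 (mod 144), then n ≡ 37 (mod 2) and n ≡ 122 (mod 2).
But 37 mod 2 = 1 while 122 mod 2 = 0, a contradiction.
Therefore no such n exists.

There is no such integer.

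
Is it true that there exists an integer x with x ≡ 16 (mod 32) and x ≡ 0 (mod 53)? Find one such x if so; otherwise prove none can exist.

x = 848

The moduli 32 and 53 are coprime, so by the Chinese Remainder Theorem a unique solution modulo 1696 exists.
Any solution of the first congruence is x = 16 + 32t; substituting into the second, 32t ≡ 0 − 16 ≡ 37 (mod 53).
Invert 32 mod 53 by the Euclidean algorithm: 53 = 1·32 + 21, 32 = 1·21 + 11, 21 = 1·11 + 10, 11 = 1·10 + 1, 10 = 10·1 + 0; back-substituting, 1 = 11 − 1·10 = 11 − (21 − 1·11) = −21 + 2·11 = −21 + 2·(32 − 1·21) = 2·32 − 3·21 = 2·32 − 3·(53 − 1·32) = −3·53 + 5·32. Hence 32·5 ≡ 1, so 32⁻¹ ≡ 5 (mod 53).
Multiplying by 5: t ≡ 5·37 = 185 ≡ 26 (mod 53).
Taking t = 26 gives x = 16 + 32·26 = 848.
Indeed 848 ≡ 16 (mod 32) and 848 ≡ 0 (mod 53).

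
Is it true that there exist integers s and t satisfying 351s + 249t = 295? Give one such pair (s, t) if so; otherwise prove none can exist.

gcd(351, 249) = 3, so every integer of the form 351s + 249t is a multiple of 3.
However 295 leaves remainder 1 on division by 3.
Hence no integers s, t satisfy the equation.

There are no such integers.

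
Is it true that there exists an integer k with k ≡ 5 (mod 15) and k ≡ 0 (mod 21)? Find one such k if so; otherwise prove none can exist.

Both moduli are multiples of 3 = gcd(15, 21), so any solution would satisfy k ≡ 5 and k ≡ 0 modulo 3 simultaneously.
These are incompatible: 5 − 0 = 5 is not divisible by 3.
Hence the system has no solution.

There is no such integer.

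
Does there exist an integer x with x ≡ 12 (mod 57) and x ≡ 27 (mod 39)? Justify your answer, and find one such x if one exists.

Here gcd(57, 39) = 3, and both 12 and 27 leave remainder 0 mod 3, so the system is consistent.
The integers ≡ 12 (mod 57) are 12, 69, 126, 183, …; their remainders mod 39 are 12, 30, 9, 27, so x = 183 is the first that is ≡ 27 (mod 39).
Check: 183 mod 57 = 12, 183 mod 39 = 27. ✓

x = 183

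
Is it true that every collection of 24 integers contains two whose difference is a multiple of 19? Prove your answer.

There are exactly 19 possible remainders on division by 19.
Placing 24 integers into 19 classes, some class receives at least two — say a and b.
Equal remainders mean a − b ≡ 0 (mod 19), so 19 divides their difference.

Yes.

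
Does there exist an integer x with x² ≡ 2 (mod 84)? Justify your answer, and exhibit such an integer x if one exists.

Reduce modulo 3, which divides 84: we would need x² ≡ 2 (mod 3).
Squares mod 3 repeat after x = 1 (as (−x)² = x²); for x = 0..1 they are 0, 1.
So the quadratic residues mod 3 are {0, 1}, and 2 is not among them.
Hence no integer x has x² ≡ 2 (mod 84).

No such integer exists.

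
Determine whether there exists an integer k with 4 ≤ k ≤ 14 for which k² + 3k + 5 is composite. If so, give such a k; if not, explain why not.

k = 4

At k = 4: 4² + 3·4 + 5 = 33 = 3·11, which is composite.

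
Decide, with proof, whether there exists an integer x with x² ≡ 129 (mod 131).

x = 103

x = 103 works: 103² = 10609, and 10609 − 129 = 10480 = 80·131.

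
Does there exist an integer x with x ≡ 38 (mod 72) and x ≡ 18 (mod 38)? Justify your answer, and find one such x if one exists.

gcd(72, 38) = 2. A simultaneous solution exists iff 38 ≡ 18 (mod 2); here 38 mod 2 = 0 = 18 mod 2, so it does.
List candidates x ≡ 38 (mod 72): 38, 110, 182, 254, 326, 398. Modulo 38 these are 0, 34, 30, 26, 22, 18; 398 gives 18 as required.
Indeed 398 ≡ 38 (mod 72) and 398 ≡ 18 (mod 38).

x = 398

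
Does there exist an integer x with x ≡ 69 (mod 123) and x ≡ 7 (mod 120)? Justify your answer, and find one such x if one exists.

gcd(123, 120) = 3. If x ≡ 69 (mod 123) and x ≡ 7 (mod 120), then x ≡ 69 (mod 3) and x ≡ 7 (mod 3).
But 69 mod 3 = 0 while 7 mod 3 = 1, a contradiction.
Therefore no such x exists.

No, no such integer exists.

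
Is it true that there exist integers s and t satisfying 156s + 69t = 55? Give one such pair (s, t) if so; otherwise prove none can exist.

Any value of 156s + 69t is a multiple of gcd(156, 69) = 3.
But 55 = 3·18 + 1, so 3 ∤ 55.
Hence no integers s, t satisfy the equation.

No such integers exist.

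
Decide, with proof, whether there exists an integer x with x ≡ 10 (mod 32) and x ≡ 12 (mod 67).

The moduli 32 and 67 are coprime, so by the Chinese Remainder Theorem a unique solution modulo 2144 exists.
Any solution of the first congruence is x = 10 + 32t; substituting into the second, 32t ≡ 12 − 10 ≡ 2 (mod 67).
Note 32·44 = 1408 ≡ 1 (mod 67) (as 1408 − 1 = 21·67), so 32⁻¹ ≡ 44.
Multiplying by 44: t ≡ 44·2 = 88 ≡ 21 (mod 67).
Taking t = 21 gives x = 10 + 32·21 = 682.
Check: 682 mod 32 = 10, 682 mod 67 = 12. ✓

x = 682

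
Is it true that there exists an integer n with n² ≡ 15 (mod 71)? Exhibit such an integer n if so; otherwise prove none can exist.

n = 21

n = 21 works: 21² = 441, and 441 − 15 = 426 = 6·71.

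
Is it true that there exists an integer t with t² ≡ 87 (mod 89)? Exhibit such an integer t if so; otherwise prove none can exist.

t = 49 works: 49² = 2401, and 2401 − 87 = 2314 = 26·89.

t = 49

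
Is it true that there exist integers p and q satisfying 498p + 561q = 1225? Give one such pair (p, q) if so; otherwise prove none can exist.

Any value of 498p + 561q is a multiple of gcd(498, 561) = 3.
However 1225 leaves remainder 1 on division by 3.
So the equation is unsolvable over ℤ.

There are no such integers.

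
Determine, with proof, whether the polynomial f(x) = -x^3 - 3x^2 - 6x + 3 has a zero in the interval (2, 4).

Evaluate at the endpoints: f(2) = -29, f(4) = -133 — same sign (negative).
The derivative f'(x) = -3x^2 - 6x - 6 is a quadratic with discriminant (-6)² − 4·(-3)·(-6) = -36 < 0; it never vanishes, so it is always negative (sign of the leading coefficient).
Hence f is strictly decreasing on ℝ, and in particular on [2, 4]. A strictly monotone function with same-sign endpoint values stays negative on the whole interval, so f has no zero in (2, 4).

No such root exists.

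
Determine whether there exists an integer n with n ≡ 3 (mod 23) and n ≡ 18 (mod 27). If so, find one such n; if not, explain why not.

gcd(23, 27) = 1, so the Chinese Remainder Theorem guarantees exactly one residue class mod 621 satisfying both.
Any solution of the first congruence is n = 3 + 23t; substituting into the second, 23t ≡ 18 − 3 ≡ 15 (mod 27).
Invert 23 mod 27 by the Euclidean algorithm: 27 = 1·23 + 4, 23 = 5·4 + 3, 4 = 1·3 + 1, 3 = 3·1 + 0; back-substituting, 1 = 4 − 1·3 = 4 − (23 − 5·4) = −23 + 6·4 = −23 + 6·(27 − 1·23) = 6·27 − 7·23. Hence 23·(-7) ≡ 1, so 23⁻¹ ≡ -7 ≡ 20 (mod 27).
Multiplying by 20: t ≡ 20·15 = 300 ≡ 3 (mod 27).
With t = 3: n = 3 + 23·3 = 72.
Check: 72 mod 23 = 3, 72 mod 27 = 18. ✓

n = 72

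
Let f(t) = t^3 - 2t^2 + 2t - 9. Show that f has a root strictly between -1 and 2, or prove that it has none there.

Evaluate at the endpoints: f(-1) = -14, f(2) = -5 — same sign (negative).
The derivative f'(t) = 3t^2 - 4t + 2 is a quadratic with discriminant (-4)² − 4·3·2 = -8 < 0; it never vanishes, so it is always positive (sign of the leading coefficient).
Hence f is strictly increasing on ℝ, and in particular on [-1, 2]. A strictly monotone function with same-sign endpoint values stays negative on the whole interval, so f has no zero in (-1, 2).

No.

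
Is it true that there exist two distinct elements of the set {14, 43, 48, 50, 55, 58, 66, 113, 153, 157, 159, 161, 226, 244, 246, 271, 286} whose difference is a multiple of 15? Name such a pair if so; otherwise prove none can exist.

43 and 58 are such a pair.

43 mod 15 = 13 and 58 mod 15 = 13, so 58 − 43 = 15 = 1·15.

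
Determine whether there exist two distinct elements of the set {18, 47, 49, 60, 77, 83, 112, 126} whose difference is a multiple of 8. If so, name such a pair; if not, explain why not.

No such pair exists.

Reduce each element modulo 8: 18↦2, 47↦7, 49↦1, 60↦4, 77↦5, 83↦3, 112↦0, 126↦6.
These 8 residues are pairwise different, hence no difference of two elements is divisible by 8.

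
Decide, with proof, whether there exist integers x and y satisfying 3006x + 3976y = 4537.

No such integers exist.

Both 3006 and 3976 are divisible by gcd(3006, 3976) = 2, hence so is any combination 3006x + 3976y.
However 4537 leaves remainder 1 on division by 2.
Therefore 3006x + 3976y = 4537 has no solution in integers.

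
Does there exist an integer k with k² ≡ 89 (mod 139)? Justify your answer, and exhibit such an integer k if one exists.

k = 111

Take k = 111. Then 111² = 12321 = 88·139 + 89, so 111² ≡ 89 (mod 139).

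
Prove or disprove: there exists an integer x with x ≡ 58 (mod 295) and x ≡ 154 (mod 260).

gcd(295, 260) = 5. If x ≡ 58 (mod 295) and x ≡ 154 (mod 260), then x ≡ 58 (mod 5) and x ≡ 154 (mod 5).
These are incompatible: 58 − 154 = -96 is not divisible by 5.
So no integer satisfies both congruences.

No, no such integer exists.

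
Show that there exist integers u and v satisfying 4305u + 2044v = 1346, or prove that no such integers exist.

No, no such integers exist.

gcd(4305, 2044) = 7, so every integer of the form 4305u + 2044v is a multiple of 7.
But 1346 = 7·192 + 2, so 7 ∤ 1346.
Hence no integers u, v satisfy the equation.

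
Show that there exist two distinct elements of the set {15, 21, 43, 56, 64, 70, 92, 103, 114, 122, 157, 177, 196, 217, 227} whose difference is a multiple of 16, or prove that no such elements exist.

Residues mod 16: 15↦15, 21↦5, 43↦11, 56↦8, 64↦0, 70↦6, 92↦12, 103↦7, 114↦2, 122↦10, 157↦13, 177↦1, 196↦4, 217↦9, 227↦3.
These 15 residues are pairwise different, hence no difference of two elements is divisible by 16.

There is no such pair.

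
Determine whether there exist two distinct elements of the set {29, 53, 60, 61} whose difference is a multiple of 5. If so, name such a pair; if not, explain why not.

Reduce each element modulo 5: 29↦4, 53↦3, 60↦0, 61↦1.
All 4 residues are distinct, so no two elements differ by a multiple of 5.

No, no such pair exists.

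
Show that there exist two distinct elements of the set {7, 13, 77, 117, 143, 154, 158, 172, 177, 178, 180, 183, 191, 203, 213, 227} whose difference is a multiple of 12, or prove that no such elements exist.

117 and 177 are such a pair.

117 mod 12 = 9 and 177 mod 12 = 9, so 177 − 117 = 60 = 5·12.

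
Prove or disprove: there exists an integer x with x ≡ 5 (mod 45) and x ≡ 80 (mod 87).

x = 950

gcd(45, 87) = 3. A simultaneous solution exists iff 5 ≡ 80 (mod 3); here 5 mod 3 = 2 = 80 mod 3, so it does.
Write x = 5 + 45t. Then 45t ≡ 80 − 5 ≡ 75 (mod 87); dividing through by 3 gives 15t ≡ 25 (mod 29).
To invert 15 modulo 29: 29 = 1·15 + 14, 15 = 1·14 + 1, 14 = 14·1 + 0, and unwinding, 1 = 15 − 1·14 = 15 − (29 − 1·15) = −29 + 2·15. Thus 15⁻¹ ≡ 2 (mod 29).
Multiplying by 2: t ≡ 2·25 = 50 ≡ 21 (mod 29).
Then x = 5 + 45·21 = 950.
Indeed 950 ≡ 5 (mod 45) and 950 ≡ 80 (mod 87).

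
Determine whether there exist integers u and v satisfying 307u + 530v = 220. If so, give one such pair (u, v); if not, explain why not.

307 and 530 are coprime, so 307u + 530v ranges over all of ℤ.
Euclidean algorithm: 530 = 1·307 + 223, 307 = 1·223 + 84, 223 = 2·84 + 55, 84 = 1·55 + 29, 55 = 1·29 + 26, 29 = 1·26 + 3, 26 = 8·3 + 2, 3 = 1·2 + 1, 2 = 2·1 + 0.
Back-substituting, 1 = 3 − 1·2 = 3 − (26 − 8·3) = −26 + 9·3 = −26 + 9·(29 − 1·26) = 9·29 − 10·26 = 9·29 − 10·(55 − 1·29) = −10·55 + 19·29 = −10·55 + 19·(84 − 1·55) = 19·84 − 29·55 = 19·84 − 29·(223 − 2·84) = −29·223 + 77·84 = −29·223 + 77·(307 − 1·223) = 77·307 − 106·223 = 77·307 − 106·(530 − 1·307) = −106·530 + 183·307; that is, 307·183 + 530·(-106) = 1.
Times 220: 307·40260 + 530·(-23320) = 220, so (40260, -23320) solves it.
Shifting by a multiple of (530, −307) keeps it a solution: u = 40260 − 75·530 = 510, v = -23320 + 75·307 = -295.
Indeed 307·510 + 530·(-295) = 156570 − 156350 = 220.

u = 510, v = -295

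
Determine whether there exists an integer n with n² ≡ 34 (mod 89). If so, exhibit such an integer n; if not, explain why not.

n = 52

Take n = 52. Then 52² = 2704 = 30·89 + 34, so 52² ≡ 34 (mod 89).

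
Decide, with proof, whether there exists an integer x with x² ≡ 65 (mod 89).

89 is prime, so by Euler's criterion 65 is a square mod 89 iff 65^((89−1)/2) = 65^44 ≡ 1 (mod 89).
Squaring successively (mod 89): 65^2 = 4225 ≡ 42; 65^4 ≡ 42² = 1764 ≡ 73; 65^8 ≡ 73² = 5329 ≡ 78; 65^16 ≡ 78² = 6084 ≡ 32; 65^32 ≡ 32² = 1024 ≡ 45.
Since 44 = 32 + 8 + 4, 65^44 ≡ 45 · 78 · 73; multiplying out mod 89: 45·78 = 3510 ≡ 39, then 39·73 = 2847 ≡ 88. Thus 65^44 ≡ 88 ≡ −1 (mod 89).
The value −1 means 65 is a non-residue modulo 89, so x² ≡ 65 (mod 89) is impossible.

There is no such integer.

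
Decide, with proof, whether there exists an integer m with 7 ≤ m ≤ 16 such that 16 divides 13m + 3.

The values of 13m + 3 for m = 7, 8, …, 16 are 94, 107, 120, 133, 146, 159, 172, 185, 198, 211; reduced mod 16 these are 14, 11, 8, 5, 2, 15, 12, 9, 6, 3.
The residue 0 does not occur, so no m in [7, 16] makes 13m + 3 a multiple of 16.

No, no such integer m in that range exists.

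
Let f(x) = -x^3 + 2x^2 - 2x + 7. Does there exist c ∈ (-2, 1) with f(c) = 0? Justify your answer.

f(-2) = 27 and f(1) = 6, both positive.
The derivative f'(x) = -3x^2 + 4x - 2 is a quadratic with discriminant 4² − 4·(-3)·(-2) = -8 < 0; it never vanishes, so it is always negative (sign of the leading coefficient).
So f is strictly decreasing; between -2 and 1 its values lie between f(-2) = 27 and f(1) = 6, all positive. Therefore f has no root in (-2, 1).

No.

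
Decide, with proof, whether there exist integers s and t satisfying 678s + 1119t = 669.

s = 237, t = -143

Every value of 678s + 1119t is a multiple of gcd(678, 1119) = 3; since 3 ∣ 669, solutions exist.
Dividing through by 3 reduces the equation to 226s + 373t = 223.
Euclidean algorithm: 373 = 1·226 + 147, 226 = 1·147 + 79, 147 = 1·79 + 68, 79 = 1·68 + 11, 68 = 6·11 + 2, 11 = 5·2 + 1, 2 = 2·1 + 0.
Working back up the chain: 1 = 11 − 5·2 = 11 − 5·(68 − 6·11) = −5·68 + 31·11 = −5·68 + 31·(79 − 1·68) = 31·79 − 36·68 = 31·79 − 36·(147 − 1·79) = −36·147 + 67·79 = −36·147 + 67·(226 − 1·147) = 67·226 − 103·147 = 67·226 − 103·(373 − 1·226) = −103·373 + 170·226. So 226·170 + 373·(-103) = 1.
Times 223: 226·37910 + 373·(-22969) = 223, so (37910, -22969) solves it.
The general solution is s = 37910 + 373k, t = -22969 − 226k; taking k = -101 gives the smaller pair s = 237, t = -143.
Indeed 678·237 + 1119·(-143) = 160686 − 160017 = 669.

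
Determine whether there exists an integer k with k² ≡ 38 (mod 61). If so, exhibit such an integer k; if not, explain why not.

Apply Euler's criterion with the prime 61: 38 is a quadratic residue iff 38^30 ≡ 1 (mod 61), and a non-residue iff it is ≡ −1.
Squaring successively (mod 61): 38^2 = 1444 ≡ 41; 38^4 ≡ 41² = 1681 ≡ 34; 38^8 ≡ 34² = 1156 ≡ 58; 38^16 ≡ 58² = 3364 ≡ 9.
Since 30 = 16 + 8 + 4 + 2, 38^30 ≡ 9 · 58 · 34 · 41; multiplying out mod 61: 9·58 = 522 ≡ 34, then 34·34 = 1156 ≡ 58, then 58·41 = 2378 ≡ 60. Thus 38^30 ≡ 60 ≡ −1 (mod 61).
By Euler's criterion 38 is a quadratic non-residue mod 61: no k satisfies k² ≡ 38 (mod 61).

No such integer exists.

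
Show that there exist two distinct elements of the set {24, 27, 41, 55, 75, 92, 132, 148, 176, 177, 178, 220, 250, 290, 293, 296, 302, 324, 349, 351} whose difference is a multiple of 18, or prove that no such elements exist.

Yes: 24 and 132.

Reduce each element mod 18: 24↦6, 27↦9, 41↦5, 55↦1, 75↦3, 92↦2, 132↦6, 148↦4, 176↦14, 177↦15, 178↦16, 220↦4, 250↦16, 290↦2, 293↦5, 296↦8, 302↦14, 324↦0, 349↦7, 351↦9. The residue 6 repeats (at 24 and 132), and 132 − 24 = 108 = 6·18.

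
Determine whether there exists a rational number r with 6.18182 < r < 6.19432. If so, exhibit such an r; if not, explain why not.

r = 99/16

Scale by 16: the interval becomes (98.90912, 99.10912), which contains the integer 99.
Hence 99/16 is a rational number with 6.18182 < 99/16 < 6.19432.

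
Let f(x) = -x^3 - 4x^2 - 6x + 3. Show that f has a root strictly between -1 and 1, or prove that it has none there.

Yes, f has a root in the interval.

f(-1) = 6 and f(1) = -8, which have opposite signs.
f is continuous everywhere (it is a polynomial), in particular on [-1, 1].
By the Intermediate Value Theorem f must vanish at some point of (-1, 1).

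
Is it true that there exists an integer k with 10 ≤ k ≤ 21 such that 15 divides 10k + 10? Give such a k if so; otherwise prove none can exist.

k = 11

At k = 10 the value 110 is not a multiple of 15. At k = 11 we get 10·11 + 10 = 120, and 120 = 15·8.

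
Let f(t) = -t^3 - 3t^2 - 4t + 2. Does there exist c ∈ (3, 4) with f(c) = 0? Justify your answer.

f(3) = -64 and f(4) = -126, both negative.
The derivative f'(t) = -3t^2 - 6t - 4 is a quadratic with discriminant (-6)² − 4·(-3)·(-4) = -12 < 0; it never vanishes, so it is always negative (sign of the leading coefficient).
Hence f is strictly decreasing on ℝ, and in particular on [3, 4]. A strictly monotone function with same-sign endpoint values stays negative on the whole interval, so f has no zero in (3, 4).

No such root exists.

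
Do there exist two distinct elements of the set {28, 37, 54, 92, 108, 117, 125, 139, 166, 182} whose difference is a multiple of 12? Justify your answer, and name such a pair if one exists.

Two integers differ by a multiple of 12 exactly when they have the same residue mod 12. The residues are 28↦4, 37↦1, 54↦6, 92↦8, 108↦0, 117↦9, 125↦5, 139↦7, 166↦10, 182↦2.
All 10 residues are distinct, so no two elements differ by a multiple of 12.

There is no such pair.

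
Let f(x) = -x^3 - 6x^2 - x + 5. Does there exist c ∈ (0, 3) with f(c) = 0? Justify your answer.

f(0) = 5 and f(3) = -79, which have opposite signs.
f is continuous everywhere (it is a polynomial), in particular on [0, 3].
By the Intermediate Value Theorem f must vanish at some point of (0, 3).

Yes, such a c exists.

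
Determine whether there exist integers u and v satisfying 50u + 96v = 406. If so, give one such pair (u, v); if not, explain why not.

u = 35, v = -14

Since gcd(50, 96) = 2 and 406 = 2·203, Bézout's identity guarantees a solution.
Dividing through by 2 reduces the equation to 25u + 48v = 203.
Run the Euclidean algorithm on 48 and 25: 48 = 1·25 + 23, 25 = 1·23 + 2, 23 = 11·2 + 1, 2 = 2·1 + 0.
Back-substituting, 1 = 23 − 11·2 = 23 − 11·(25 − 1·23) = −11·25 + 12·23 = −11·25 + 12·(48 − 1·25) = 12·48 − 23·25; that is, 25·(-23) + 48·12 = 1.
Multiplying through by 203: u = (-23)·203 = -4669, v = 12·203 = 2436 is a solution.
The general solution is u = -4669 + 48k, v = 2436 − 25k; taking k = 98 gives the smaller pair u = 35, v = -14.
Indeed 50·35 + 96·(-14) = 1750 − 1344 = 406.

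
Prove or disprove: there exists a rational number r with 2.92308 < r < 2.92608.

r = 79/27

Scale by 27: the interval becomes (78.92316, 79.00416), which contains the integer 79.
So r = 79/27 works: it is a ratio of integers, and dividing 27·2.92308 < 79 < 27·2.92608 through by 27 gives 2.92308 < 79/27 < 2.92608.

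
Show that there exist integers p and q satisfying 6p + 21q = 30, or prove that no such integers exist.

p = 5, q = 0

Every value of 6p + 21q is a multiple of gcd(6, 21) = 3; since 3 ∣ 30, solutions exist.
Dividing through by 3 reduces the equation to 2p + 7q = 10.
Dividing repeatedly: 7 = 3·2 + 1, 2 = 2·1 + 0.
Working back up the chain: 1 = 7 − 3·2. So 2·(-3) + 7·1 = 1.
Times 10: 2·(-30) + 7·10 = 10, so (-30, 10) solves it.
Shifting by a multiple of (7, −2) keeps it a solution: p = -30 + 5·7 = 5, q = 10 − 5·2 = 0.
Indeed 6·5 + 21·0 = 30 + 0 = 30.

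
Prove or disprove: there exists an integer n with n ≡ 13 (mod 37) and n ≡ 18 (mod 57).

n = 531

The moduli 37 and 57 are coprime, so by the Chinese Remainder Theorem a unique solution modulo 2109 exists.
Any solution of the first congruence is n = 13 + 37t; substituting into the second, 37t ≡ 18 − 13 ≡ 5 (mod 57).
To invert 37 modulo 57: 57 = 1·37 + 20, 37 = 1·20 + 17, 20 = 1·17 + 3, 17 = 5·3 + 2, 3 = 1·2 + 1, 2 = 2·1 + 0, and unwinding, 1 = 3 − 1·2 = 3 − (17 − 5·3) = −17 + 6·3 = −17 + 6·(20 − 1·17) = 6·20 − 7·17 = 6·20 − 7·(37 − 1·20) = −7·37 + 13·20 = −7·37 + 13·(57 − 1·37) = 13·57 − 20·37. Thus 37⁻¹ ≡ -20 ≡ 37 (mod 57).
Therefore t ≡ 37·5 = 185 ≡ 14 (mod 57).
Taking t = 14 gives n = 13 + 37·14 = 531.
Verify: 531 = 14·37 + 13 and 531 = 9·57 + 18. ✓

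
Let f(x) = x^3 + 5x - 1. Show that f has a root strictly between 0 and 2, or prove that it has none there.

f(0) = -1 and f(2) = 17, which have opposite signs.
f is continuous everywhere (it is a polynomial), in particular on [0, 2].
By the Intermediate Value Theorem f must vanish at some point of (0, 2).

Yes, f has a root in the interval.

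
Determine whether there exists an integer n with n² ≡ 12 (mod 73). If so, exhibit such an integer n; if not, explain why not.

n = 31

n = 31 works: 31² = 961, and 961 − 12 = 949 = 13·73.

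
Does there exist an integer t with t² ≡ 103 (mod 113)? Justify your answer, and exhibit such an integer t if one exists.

Apply Euler's criterion with the prime 113: 103 is a quadratic residue iff 103^56 ≡ 1 (mod 113), and a non-residue iff it is ≡ −1.
Squaring successively (mod 113): 103^2 = 10609 ≡ 100; 103^4 ≡ 100² = 10000 ≡ 56; 103^8 ≡ 56² = 3136 ≡ 85; 103^16 ≡ 85² = 7225 ≡ 106; 103^32 ≡ 106² = 11236 ≡ 49.
Since 56 = 32 + 16 + 8, 103^56 ≡ 49 · 106 · 85; multiplying out mod 113: 49·106 = 5194 ≡ 109, then 109·85 = 9265 ≡ 112. Thus 103^56 ≡ 112 ≡ −1 (mod 113).
The value −1 means 103 is a non-residue modulo 113, so t² ≡ 103 (mod 113) is impossible.

There is no such integer.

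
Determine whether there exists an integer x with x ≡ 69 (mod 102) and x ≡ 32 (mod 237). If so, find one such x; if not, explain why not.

Both moduli are multiples of 3 = gcd(102, 237), so any solution would satisfy x ≡ 69 and x ≡ 32 modulo 3 simultaneously.
These are incompatible: 69 − 32 = 37 is not divisible by 3.
Therefore no such x exists.

There is no such integer.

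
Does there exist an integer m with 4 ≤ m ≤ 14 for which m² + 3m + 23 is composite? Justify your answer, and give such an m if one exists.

m = 12

At m = 12: 12² + 3·12 + 23 = 203 = 7·29, which is composite.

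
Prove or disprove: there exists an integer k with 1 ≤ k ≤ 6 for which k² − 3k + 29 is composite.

k = 1

At k = 1: 1² − 3·1 + 29 = 27 = 3·9, which is composite.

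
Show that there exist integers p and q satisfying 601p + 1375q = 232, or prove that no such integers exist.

601 and 1375 are coprime, so 601p + 1375q ranges over all of ℤ.
Run the Euclidean algorithm on 1375 and 601: 1375 = 2·601 + 173, 601 = 3·173 + 82, 173 = 2·82 + 9, 82 = 9·9 + 1, 9 = 9·1 + 0.
Back-substituting, 1 = 82 − 9·9 = 82 − 9·(173 − 2·82) = −9·173 + 19·82 = −9·173 + 19·(601 − 3·173) = 19·601 − 66·173 = 19·601 − 66·(1375 − 2·601) = −66·1375 + 151·601; that is, 601·151 + 1375·(-66) = 1.
Multiplying through by 232: p = 151·232 = 35032, q = (-66)·232 = -15312 is a solution.
Shifting by a multiple of (1375, −601) keeps it a solution: p = 35032 − 25·1375 = 657, q = -15312 + 25·601 = -287.
Check: 601·657 + 1375·(-287) = 394857 − 394625 = 232. ✓

p = 657, q = -287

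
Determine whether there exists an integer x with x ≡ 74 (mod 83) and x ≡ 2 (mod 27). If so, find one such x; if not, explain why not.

x = 1568

gcd(83, 27) = 1, so the Chinese Remainder Theorem guarantees exactly one residue class mod 2241 satisfying both.
Any solution of the first congruence is x = 74 + 83t; substituting into the second, 83t ≡ 2 − 74 ≡ 9 (mod 27).
83 ≡ 2 (mod 27), so this reads 2t ≡ 9 (mod 27). Note 2·14 = 28 ≡ 1 (mod 27) (as 28 − 1 = 1·27), so 2⁻¹ ≡ 14.
Therefore t ≡ 14·9 = 126 ≡ 18 (mod 27).
With t = 18: x = 74 + 83·18 = 1568.
Check: 1568 mod 83 = 74, 1568 mod 27 = 2. ✓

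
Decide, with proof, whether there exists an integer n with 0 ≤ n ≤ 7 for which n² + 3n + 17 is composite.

n = 5

At n = 5: 5² + 3·5 + 17 = 57 = 3·19, which is composite.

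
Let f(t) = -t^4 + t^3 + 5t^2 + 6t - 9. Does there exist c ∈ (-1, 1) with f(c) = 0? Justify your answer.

f(-1) = -12 and f(1) = 2, which have opposite signs.
As a polynomial, f is continuous on every closed interval.
So by the Intermediate Value Theorem there is a c strictly between -1 and 1 with f(c) = 0.

Yes, f has a root in the interval.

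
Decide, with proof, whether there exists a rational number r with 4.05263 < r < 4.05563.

r = 73/18

Scale by 18: the interval becomes (72.94734, 73.00134), which contains the integer 73.
So r = 73/18 works: it is a ratio of integers, and dividing 18·4.05263 < 73 < 18·4.05563 through by 18 gives 4.05263 < 73/18 < 4.05563.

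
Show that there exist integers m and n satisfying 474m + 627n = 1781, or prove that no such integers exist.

Any value of 474m + 627n is a multiple of gcd(474, 627) = 3.
But 1781 = 3·593 + 2, so 3 ∤ 1781.
Hence no integers m, n satisfy the equation.

No, no such integers exist.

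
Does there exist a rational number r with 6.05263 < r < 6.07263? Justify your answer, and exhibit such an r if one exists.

Scale by 14: the interval becomes (84.73682, 85.01682), which contains the integer 85.
So r = 85/14 works: it is a ratio of integers, and dividing 14·6.05263 < 85 < 14·6.07263 through by 14 gives 6.05263 < 85/14 < 6.07263.

r = 85/14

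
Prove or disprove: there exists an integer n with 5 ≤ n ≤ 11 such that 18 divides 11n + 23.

n = 11

At n = 11 we get 11·11 + 23 = 144, and 144 = 18·8.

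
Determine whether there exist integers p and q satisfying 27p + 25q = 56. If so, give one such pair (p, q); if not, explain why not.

p = 3, q = -1

27 and 25 are coprime, so 27p + 25q ranges over all of ℤ.
Dividing repeatedly: 27 = 1·25 + 2, 25 = 12·2 + 1, 2 = 2·1 + 0.
Working back up the chain: 1 = 25 − 12·2 = 25 − 12·(27 − 1·25) = −12·27 + 13·25. So 27·(-12) + 25·13 = 1.
Multiplying through by 56: p = (-12)·56 = -672, q = 13·56 = 728 is a solution.
The general solution is p = -672 + 25k, q = 728 − 27k; taking k = 27 gives the smaller pair p = 3, q = -1.
Indeed 27·3 + 25·(-1) = 81 − 25 = 56.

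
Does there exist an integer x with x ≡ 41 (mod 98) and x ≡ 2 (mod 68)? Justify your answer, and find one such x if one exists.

No such integer exists.

gcd(98, 68) = 2. If x ≡ 41 (mod 98) and x ≡ 2 (mod 68), then x ≡ 41 (mod 2) and x ≡ 2 (mod 2).
These are incompatible: 41 − 2 = 39 is not divisible by 2.
So no integer satisfies both congruences.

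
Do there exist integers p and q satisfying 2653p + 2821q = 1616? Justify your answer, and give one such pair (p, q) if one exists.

No such integers exist.

gcd(2653, 2821) = 7, so every integer of the form 2653p + 2821q is a multiple of 7.
But 1616 = 7·230 + 6, so 7 ∤ 1616.
Hence no integers p, q satisfy the equation.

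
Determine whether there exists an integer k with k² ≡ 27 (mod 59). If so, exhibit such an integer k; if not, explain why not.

Take k = 33. Then 33² = 1089 = 18·59 + 27, so 33² ≡ 27 (mod 59).

k = 33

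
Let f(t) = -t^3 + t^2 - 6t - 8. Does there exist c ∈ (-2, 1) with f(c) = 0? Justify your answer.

Such a root exists.

f(-2) = 16 and f(1) = -14, which have opposite signs.
Since f is a polynomial it is continuous on [-2, 1].
So by the Intermediate Value Theorem there is a c strictly between -2 and 1 with f(c) = 0.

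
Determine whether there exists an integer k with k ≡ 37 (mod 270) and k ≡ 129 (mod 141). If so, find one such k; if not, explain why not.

No, no such integer exists.

Both moduli are multiples of 3 = gcd(270, 141), so any solution would satisfy k ≡ 37 and k ≡ 129 modulo 3 simultaneously.
But 37 mod 3 = 1 while 129 mod 3 = 0, a contradiction.
Therefore no such k exists.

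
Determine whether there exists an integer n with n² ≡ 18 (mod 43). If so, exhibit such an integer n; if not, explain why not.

No such integer exists.

Apply Euler's criterion with the prime 43: 18 is a quadratic residue iff 18^21 ≡ 1 (mod 43), and a non-residue iff it is ≡ −1.
Squaring successively (mod 43): 18^2 = 324 ≡ 23; 18^4 ≡ 23² = 529 ≡ 13; 18^8 ≡ 13² = 169 ≡ 40; 18^16 ≡ 40² = 1600 ≡ 9.
Since 21 = 16 + 4 + 1, 18^21 ≡ 9 · 13 · 18; multiplying out mod 43: 9·13 = 117 ≡ 31, then 31·18 = 558 ≡ 42. Thus 18^21 ≡ 42 ≡ −1 (mod 43).
The value −1 means 18 is a non-residue modulo 43, so n² ≡ 18 (mod 43) is impossible.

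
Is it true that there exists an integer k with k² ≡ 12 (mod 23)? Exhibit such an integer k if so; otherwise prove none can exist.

Take k = 14. Then 14² = 196 = 8·23 + 12, so 14² ≡ 12 (mod 23).

k = 14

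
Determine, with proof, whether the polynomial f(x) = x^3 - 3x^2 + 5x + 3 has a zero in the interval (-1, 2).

f(-1) = -6 and f(2) = 9, which have opposite signs.
f is continuous everywhere (it is a polynomial), in particular on [-1, 2].
By the Intermediate Value Theorem, f takes the value 0 somewhere in the open interval.

Yes, f has a root in the interval.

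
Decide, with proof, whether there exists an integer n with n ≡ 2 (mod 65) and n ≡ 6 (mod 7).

The moduli 65 and 7 are coprime, so by the Chinese Remainder Theorem a unique solution modulo 455 exists.
Any solution of the first congruence is n = 2 + 65t; substituting into the second, 65t ≡ 6 − 2 ≡ 4 (mod 7).
65 ≡ 2 (mod 7), so this reads 2t ≡ 4 (mod 7). Invert 2 mod 7 by the Euclidean algorithm: 7 = 3·2 + 1, 2 = 2·1 + 0; back-substituting, 1 = 7 − 3·2. Hence 2·(-3) ≡ 1, so 2⁻¹ ≡ -3 ≡ 4 (mod 7).
Therefore t ≡ 4·4 = 16 ≡ 2 (mod 7).
With t = 2: n = 2 + 65·2 = 132.
Indeed 132 ≡ 2 (mod 65) and 132 ≡ 6 (mod 7).

n = 132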